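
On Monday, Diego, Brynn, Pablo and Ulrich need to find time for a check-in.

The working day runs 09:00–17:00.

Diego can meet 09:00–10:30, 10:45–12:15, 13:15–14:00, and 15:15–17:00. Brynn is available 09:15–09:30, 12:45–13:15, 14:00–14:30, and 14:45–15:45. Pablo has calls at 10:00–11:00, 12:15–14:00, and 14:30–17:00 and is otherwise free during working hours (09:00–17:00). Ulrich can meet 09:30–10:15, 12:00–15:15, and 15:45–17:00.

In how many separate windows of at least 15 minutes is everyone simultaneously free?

Pablo free within 09:00–17:00: 09:00–10:00, 11:00–12:15, 14:00–14:30.
Diego ∩ Brynn: 09:15–09:30, 15:15–15:45.
Diego ∩ Brynn ∩ Pablo: 09:15–09:30.
Diego ∩ Brynn ∩ Pablo ∩ Ulrich: (none).
Windows ≥ 15 min: (none).
That's 0 windows.

0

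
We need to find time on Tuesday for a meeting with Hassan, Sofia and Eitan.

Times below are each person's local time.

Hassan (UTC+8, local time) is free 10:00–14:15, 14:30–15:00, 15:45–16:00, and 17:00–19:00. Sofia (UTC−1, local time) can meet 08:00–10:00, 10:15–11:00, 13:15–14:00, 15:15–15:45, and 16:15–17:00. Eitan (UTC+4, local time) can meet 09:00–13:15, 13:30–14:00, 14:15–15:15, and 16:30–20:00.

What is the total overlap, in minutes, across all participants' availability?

90 minutes

Hassan → UTC: 02:00–06:15, 06:30–07:00, 07:45–08:00, 09:00–11:00.
Sofia → UTC: 09:00–11:00, 11:15–12:00, 14:15–15:00, 16:15–16:45, 17:15–18:00.
Eitan → UTC: 05:00–09:15, 09:30–10:00, 10:15–11:15, 12:30–16:00.
Hassan ∩ Sofia: 09:00–11:00.
Hassan ∩ Sofia ∩ Eitan: 09:00–09:15, 09:30–10:00, 10:15–11:00.
Total common minutes: 15 + 30 + 45 = 90.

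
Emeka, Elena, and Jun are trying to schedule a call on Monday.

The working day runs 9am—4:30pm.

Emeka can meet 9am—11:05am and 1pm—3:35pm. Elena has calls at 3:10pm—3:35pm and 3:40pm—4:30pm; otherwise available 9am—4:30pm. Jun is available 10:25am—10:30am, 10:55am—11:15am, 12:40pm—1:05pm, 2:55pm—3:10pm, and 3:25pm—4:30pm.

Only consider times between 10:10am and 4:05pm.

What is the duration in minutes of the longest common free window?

15 minutes

Elena free within 09:00–16:30: 09:00–15:10, 15:35–15:40.
Emeka ∩ Elena: 09:00–11:05, 13:00–15:10.
Emeka ∩ Elena ∩ Jun: 10:25–10:30, 10:55–11:05, 13:00–13:05, 14:55–15:10.
Restricted to 10:10–16:05: 10:25–10:30, 10:55–11:05, 13:00–13:05, 14:55–15:10.
Common window lengths: 5, 10, 5, 15 min; longest is 15.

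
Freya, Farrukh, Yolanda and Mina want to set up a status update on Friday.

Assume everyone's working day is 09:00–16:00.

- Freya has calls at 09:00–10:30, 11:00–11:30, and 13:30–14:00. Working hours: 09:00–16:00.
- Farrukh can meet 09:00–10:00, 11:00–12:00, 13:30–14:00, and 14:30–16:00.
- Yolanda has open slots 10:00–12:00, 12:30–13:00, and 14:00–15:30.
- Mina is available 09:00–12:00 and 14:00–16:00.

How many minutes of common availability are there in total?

Freya free within 09:00–16:00: 10:30–11:00, 11:30–13:30, 14:00–16:00.
Freya ∩ Farrukh: 11:30–12:00, 14:30–16:00.
Freya ∩ Farrukh ∩ Yolanda: 11:30–12:00, 14:30–15:30.
Freya ∩ Farrukh ∩ Yolanda ∩ Mina: 11:30–12:00, 14:30–15:30.
Total common minutes: 30 + 60 = 90.

90 minutes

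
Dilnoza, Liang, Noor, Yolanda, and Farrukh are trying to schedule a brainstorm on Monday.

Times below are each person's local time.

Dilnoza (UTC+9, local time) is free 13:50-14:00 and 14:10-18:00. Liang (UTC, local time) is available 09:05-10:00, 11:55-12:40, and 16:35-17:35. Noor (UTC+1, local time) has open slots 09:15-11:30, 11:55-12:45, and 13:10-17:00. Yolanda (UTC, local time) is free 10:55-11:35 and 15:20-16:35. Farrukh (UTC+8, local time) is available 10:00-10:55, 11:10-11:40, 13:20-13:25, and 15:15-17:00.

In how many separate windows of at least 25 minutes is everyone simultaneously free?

Dilnoza → UTC: 04:50–05:00, 05:10–09:00.
Liang → UTC: 09:05–10:00, 11:55–12:40, 16:35–17:35.
Noor → UTC: 08:15–10:30, 10:55–11:45, 12:10–16:00.
Yolanda → UTC: 10:55–11:35, 15:20–16:35.
Farrukh → UTC: 02:00–02:55, 03:10–03:40, 05:20–05:25, 07:15–09:00.
Dilnoza ∩ Liang: (none).
Dilnoza ∩ Liang ∩ Noor: (none).
Dilnoza ∩ Liang ∩ Noor ∩ Yolanda: (none).
Dilnoza ∩ Liang ∩ Noor ∩ Yolanda ∩ Farrukh: (none).
Windows ≥ 25 min: (none).
That's 0 windows.

0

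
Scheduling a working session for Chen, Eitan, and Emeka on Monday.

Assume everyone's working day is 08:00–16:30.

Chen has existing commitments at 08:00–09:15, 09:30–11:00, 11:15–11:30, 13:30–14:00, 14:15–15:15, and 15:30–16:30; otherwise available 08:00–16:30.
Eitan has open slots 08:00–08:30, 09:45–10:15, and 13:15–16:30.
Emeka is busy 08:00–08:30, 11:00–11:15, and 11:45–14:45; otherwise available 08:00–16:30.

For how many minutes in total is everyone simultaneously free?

Chen free within 08:00–16:30: 09:15–09:30, 11:00–11:15, 11:30–13:30, 14:00–14:15, 15:15–15:30.
Emeka free within 08:00–16:30: 08:30–11:00, 11:15–11:45, 14:45–16:30.
Chen ∩ Eitan: 13:15–13:30, 14:00–14:15, 15:15–15:30.
Chen ∩ Eitan ∩ Emeka: 15:15–15:30.
Total common minutes: 15.

15 minutes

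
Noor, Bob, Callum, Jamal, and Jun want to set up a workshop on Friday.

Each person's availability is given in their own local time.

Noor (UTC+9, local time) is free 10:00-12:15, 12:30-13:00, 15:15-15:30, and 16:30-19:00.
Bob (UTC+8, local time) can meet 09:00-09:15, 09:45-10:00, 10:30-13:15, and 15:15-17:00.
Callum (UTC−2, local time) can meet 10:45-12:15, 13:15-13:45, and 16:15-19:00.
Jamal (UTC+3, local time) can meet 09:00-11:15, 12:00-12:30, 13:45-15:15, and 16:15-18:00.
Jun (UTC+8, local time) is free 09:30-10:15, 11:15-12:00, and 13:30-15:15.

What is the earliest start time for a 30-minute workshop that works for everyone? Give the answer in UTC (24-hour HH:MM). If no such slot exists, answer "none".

none

Noor → UTC: 01:00–03:15, 03:30–04:00, 06:15–06:30, 07:30–10:00.
Bob → UTC: 01:00–01:15, 01:45–02:00, 02:30–05:15, 07:15–09:00.
Callum → UTC: 12:45–14:15, 15:15–15:45, 18:15–21:00.
Jamal → UTC: 06:00–08:15, 09:00–09:30, 10:45–12:15, 13:15–15:00.
Jun → UTC: 01:30–02:15, 03:15–04:00, 05:30–07:15.
Noor ∩ Bob: 01:00–01:15, 01:45–02:00, 02:30–03:15, 03:30–04:00, 07:30–09:00.
Noor ∩ Bob ∩ Callum: (none).
Noor ∩ Bob ∩ Callum ∩ Jamal: (none).
Noor ∩ Bob ∩ Callum ∩ Jamal ∩ Jun: (none).
Windows ≥ 30 min: (none).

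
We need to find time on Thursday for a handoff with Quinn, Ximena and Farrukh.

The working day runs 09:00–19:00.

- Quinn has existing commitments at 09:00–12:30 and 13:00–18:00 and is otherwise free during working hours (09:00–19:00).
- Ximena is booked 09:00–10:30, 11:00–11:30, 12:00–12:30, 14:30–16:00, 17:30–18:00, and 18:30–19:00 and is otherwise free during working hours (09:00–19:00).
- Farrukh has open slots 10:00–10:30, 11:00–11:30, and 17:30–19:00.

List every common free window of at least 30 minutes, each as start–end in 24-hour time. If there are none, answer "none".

Quinn free within 09:00–19:00: 12:30–13:00, 18:00–19:00.
Ximena free within 09:00–19:00: 10:30–11:00, 11:30–12:00, 12:30–14:30, 16:00–17:30, 18:00–18:30.
Quinn ∩ Ximena: 12:30–13:00, 18:00–18:30.
Quinn ∩ Ximena ∩ Farrukh: 18:00–18:30.
Windows ≥ 30 min: 18:00–18:30.

18:00–18:30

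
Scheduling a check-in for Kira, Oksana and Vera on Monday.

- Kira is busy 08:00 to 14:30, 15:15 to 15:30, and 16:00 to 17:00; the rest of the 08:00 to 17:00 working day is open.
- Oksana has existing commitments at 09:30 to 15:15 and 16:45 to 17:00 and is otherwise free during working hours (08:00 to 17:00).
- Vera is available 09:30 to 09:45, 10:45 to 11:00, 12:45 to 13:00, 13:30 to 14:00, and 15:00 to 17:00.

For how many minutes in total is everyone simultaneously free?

Kira free within 08:00–17:00: 14:30–15:15, 15:30–16:00.
Oksana free within 08:00–17:00: 08:00–09:30, 15:15–16:45.
Kira ∩ Oksana: 15:30–16:00.
Kira ∩ Oksana ∩ Vera: 15:30–16:00.
Total common minutes: 30.

30 minutes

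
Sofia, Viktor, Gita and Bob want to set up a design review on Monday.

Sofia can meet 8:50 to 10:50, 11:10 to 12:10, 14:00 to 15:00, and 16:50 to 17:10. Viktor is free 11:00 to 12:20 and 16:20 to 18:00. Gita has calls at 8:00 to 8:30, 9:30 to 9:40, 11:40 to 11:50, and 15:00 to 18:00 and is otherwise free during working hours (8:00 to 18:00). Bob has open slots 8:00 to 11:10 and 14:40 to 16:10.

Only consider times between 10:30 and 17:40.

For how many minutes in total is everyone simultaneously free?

0 minutes

Gita free within 08:00–18:00: 08:30–09:30, 09:40–11:40, 11:50–15:00.
Sofia ∩ Viktor: 11:10–12:10, 16:50–17:10.
Sofia ∩ Viktor ∩ Gita: 11:10–11:40, 11:50–12:10.
Sofia ∩ Viktor ∩ Gita ∩ Bob: (none).
Restricted to 10:30–17:40: (none).
Total common minutes: 0.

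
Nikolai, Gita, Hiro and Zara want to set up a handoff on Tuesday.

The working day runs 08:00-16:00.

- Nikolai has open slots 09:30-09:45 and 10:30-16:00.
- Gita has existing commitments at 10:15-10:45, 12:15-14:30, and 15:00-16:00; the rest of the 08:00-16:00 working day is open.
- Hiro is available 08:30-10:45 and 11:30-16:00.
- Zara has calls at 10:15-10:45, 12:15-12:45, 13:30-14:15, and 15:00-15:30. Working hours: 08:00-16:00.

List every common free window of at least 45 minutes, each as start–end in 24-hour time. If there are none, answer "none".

Gita free within 08:00–16:00: 08:00–10:15, 10:45–12:15, 14:30–15:00.
Zara free within 08:00–16:00: 08:00–10:15, 10:45–12:15, 12:45–13:30, 14:15–15:00, 15:30–16:00.
Nikolai ∩ Gita: 09:30–09:45, 10:45–12:15, 14:30–15:00.
Nikolai ∩ Gita ∩ Hiro: 09:30–09:45, 11:30–12:15, 14:30–15:00.
Nikolai ∩ Gita ∩ Hiro ∩ Zara: 09:30–09:45, 11:30–12:15, 14:30–15:00.
Windows ≥ 45 min: 11:30–12:15.

11:30–12:15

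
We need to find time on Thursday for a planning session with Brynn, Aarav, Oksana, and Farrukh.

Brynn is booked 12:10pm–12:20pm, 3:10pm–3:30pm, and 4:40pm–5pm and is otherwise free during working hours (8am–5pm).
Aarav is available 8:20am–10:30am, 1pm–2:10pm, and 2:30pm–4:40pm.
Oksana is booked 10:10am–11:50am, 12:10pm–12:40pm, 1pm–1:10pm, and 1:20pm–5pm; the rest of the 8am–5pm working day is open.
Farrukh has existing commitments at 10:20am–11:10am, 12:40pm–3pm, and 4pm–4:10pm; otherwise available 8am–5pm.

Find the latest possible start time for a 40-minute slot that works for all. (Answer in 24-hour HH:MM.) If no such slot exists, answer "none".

Brynn free within 08:00–17:00: 08:00–12:10, 12:20–15:10, 15:30–16:40.
Oksana free within 08:00–17:00: 08:00–10:10, 11:50–12:10, 12:40–13:00, 13:10–13:20.
Farrukh free within 08:00–17:00: 08:00–10:20, 11:10–12:40, 15:00–16:00, 16:10–17:00.
Brynn ∩ Aarav: 08:20–10:30, 13:00–14:10, 14:30–15:10, 15:30–16:40.
Brynn ∩ Aarav ∩ Oksana: 08:20–10:10, 13:10–13:20.
Brynn ∩ Aarav ∩ Oksana ∩ Farrukh: 08:20–10:10.
Windows ≥ 40 min: 08:20–10:10.
Latest start in the last window 08:20–10:10 is 10:10 − 40 min = 09:30.

09:30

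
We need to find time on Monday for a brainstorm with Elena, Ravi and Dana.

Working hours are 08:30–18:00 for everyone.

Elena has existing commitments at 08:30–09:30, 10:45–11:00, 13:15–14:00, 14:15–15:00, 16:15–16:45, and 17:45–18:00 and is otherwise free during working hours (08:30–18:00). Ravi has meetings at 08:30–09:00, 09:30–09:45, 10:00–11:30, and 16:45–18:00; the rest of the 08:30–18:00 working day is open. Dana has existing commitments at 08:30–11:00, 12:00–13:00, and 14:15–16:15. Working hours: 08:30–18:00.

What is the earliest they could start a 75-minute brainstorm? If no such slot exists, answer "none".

Elena free within 08:30–18:00: 09:30–10:45, 11:00–13:15, 14:00–14:15, 15:00–16:15, 16:45–17:45.
Ravi free within 08:30–18:00: 09:00–09:30, 09:45–10:00, 11:30–16:45.
Dana free within 08:30–18:00: 11:00–12:00, 13:00–14:15, 16:15–18:00.
Elena ∩ Ravi: 09:45–10:00, 11:30–13:15, 14:00–14:15, 15:00–16:15.
Elena ∩ Ravi ∩ Dana: 11:30–12:00, 13:00–13:15, 14:00–14:15.
Windows ≥ 75 min: (none).

none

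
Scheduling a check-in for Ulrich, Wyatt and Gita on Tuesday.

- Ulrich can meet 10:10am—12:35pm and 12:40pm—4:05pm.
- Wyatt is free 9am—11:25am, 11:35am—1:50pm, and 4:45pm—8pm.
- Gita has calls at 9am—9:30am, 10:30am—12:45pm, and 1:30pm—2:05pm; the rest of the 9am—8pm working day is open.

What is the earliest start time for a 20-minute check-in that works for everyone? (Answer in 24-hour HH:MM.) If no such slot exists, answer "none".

Gita free within 09:00–20:00: 09:30–10:30, 12:45–13:30, 14:05–20:00.
Ulrich ∩ Wyatt: 10:10–11:25, 11:35–12:35, 12:40–13:50.
Ulrich ∩ Wyatt ∩ Gita: 10:10–10:30, 12:45–13:30.
Windows ≥ 20 min: 10:10–10:30, 12:45–13:30.
Earliest such window starts at 10:10.

10:10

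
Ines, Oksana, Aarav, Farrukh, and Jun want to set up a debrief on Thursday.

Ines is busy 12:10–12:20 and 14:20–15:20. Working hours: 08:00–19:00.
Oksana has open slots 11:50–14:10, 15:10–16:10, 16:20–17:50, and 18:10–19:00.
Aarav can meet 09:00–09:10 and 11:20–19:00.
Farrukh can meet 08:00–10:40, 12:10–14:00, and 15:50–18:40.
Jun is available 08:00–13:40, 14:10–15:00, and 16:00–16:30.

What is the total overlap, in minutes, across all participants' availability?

100 minutes

Ines free within 08:00–19:00: 08:00–12:10, 12:20–14:20, 15:20–19:00.
Ines ∩ Oksana: 11:50–12:10, 12:20–14:10, 15:20–16:10, 16:20–17:50, 18:10–19:00.
Ines ∩ Oksana ∩ Aarav: 11:50–12:10, 12:20–14:10, 15:20–16:10, 16:20–17:50, 18:10–19:00.
Ines ∩ Oksana ∩ Aarav ∩ Farrukh: 12:20–14:00, 15:50–16:10, 16:20–17:50, 18:10–18:40.
Ines ∩ Oksana ∩ Aarav ∩ Farrukh ∩ Jun: 12:20–13:40, 16:00–16:10, 16:20–16:30.
Total common minutes: 80 + 10 + 10 = 100.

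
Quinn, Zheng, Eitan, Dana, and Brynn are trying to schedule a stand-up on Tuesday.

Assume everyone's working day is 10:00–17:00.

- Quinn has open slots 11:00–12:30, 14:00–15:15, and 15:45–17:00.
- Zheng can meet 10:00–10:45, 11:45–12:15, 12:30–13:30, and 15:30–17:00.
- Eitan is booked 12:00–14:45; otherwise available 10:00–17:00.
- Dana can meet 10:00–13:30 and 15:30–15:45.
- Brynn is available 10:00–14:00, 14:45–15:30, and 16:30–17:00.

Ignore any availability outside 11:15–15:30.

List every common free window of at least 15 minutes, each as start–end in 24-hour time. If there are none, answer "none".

11:45–12:00

Eitan free within 10:00–17:00: 10:00–12:00, 14:45–17:00.
Quinn ∩ Zheng: 11:45–12:15, 15:45–17:00.
Quinn ∩ Zheng ∩ Eitan: 11:45–12:00, 15:45–17:00.
Quinn ∩ Zheng ∩ Eitan ∩ Dana: 11:45–12:00.
Quinn ∩ Zheng ∩ Eitan ∩ Dana ∩ Brynn: 11:45–12:00.
Restricted to 11:15–15:30: 11:45–12:00.
Windows ≥ 15 min: 11:45–12:00.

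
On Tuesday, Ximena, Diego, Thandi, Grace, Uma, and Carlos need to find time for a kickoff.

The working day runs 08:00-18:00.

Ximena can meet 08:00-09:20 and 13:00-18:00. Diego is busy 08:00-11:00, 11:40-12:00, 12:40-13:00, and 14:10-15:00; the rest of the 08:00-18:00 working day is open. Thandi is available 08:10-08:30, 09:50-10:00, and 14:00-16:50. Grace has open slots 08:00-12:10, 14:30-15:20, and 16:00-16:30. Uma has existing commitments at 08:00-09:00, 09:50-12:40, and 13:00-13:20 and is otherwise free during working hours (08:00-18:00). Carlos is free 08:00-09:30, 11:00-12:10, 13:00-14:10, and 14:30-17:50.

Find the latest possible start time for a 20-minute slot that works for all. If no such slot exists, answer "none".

16:10

Diego free within 08:00–18:00: 11:00–11:40, 12:00–12:40, 13:00–14:10, 15:00–18:00.
Uma free within 08:00–18:00: 09:00–09:50, 12:40–13:00, 13:20–18:00.
Ximena ∩ Diego: 13:00–14:10, 15:00–18:00.
Ximena ∩ Diego ∩ Thandi: 14:00–14:10, 15:00–16:50.
Ximena ∩ Diego ∩ Thandi ∩ Grace: 15:00–15:20, 16:00–16:30.
Ximena ∩ Diego ∩ Thandi ∩ Grace ∩ Uma: 15:00–15:20, 16:00–16:30.
Ximena ∩ Diego ∩ Thandi ∩ Grace ∩ Uma ∩ Carlos: 15:00–15:20, 16:00–16:30.
Windows ≥ 20 min: 15:00–15:20, 16:00–16:30.
Latest start in the last window 16:00–16:30 is 16:30 − 20 min = 16:10.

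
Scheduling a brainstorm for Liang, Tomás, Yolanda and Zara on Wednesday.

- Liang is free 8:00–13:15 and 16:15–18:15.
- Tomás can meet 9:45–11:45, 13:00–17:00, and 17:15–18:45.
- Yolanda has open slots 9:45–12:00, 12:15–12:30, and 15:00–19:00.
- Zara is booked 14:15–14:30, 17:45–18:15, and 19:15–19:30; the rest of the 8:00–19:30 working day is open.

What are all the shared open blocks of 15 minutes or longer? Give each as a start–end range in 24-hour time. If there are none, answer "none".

Zara free within 08:00–19:30: 08:00–14:15, 14:30–17:45, 18:15–19:15.
Liang ∩ Tomás: 09:45–11:45, 13:00–13:15, 16:15–17:00, 17:15–18:15.
Liang ∩ Tomás ∩ Yolanda: 09:45–11:45, 16:15–17:00, 17:15–18:15.
Liang ∩ Tomás ∩ Yolanda ∩ Zara: 09:45–11:45, 16:15–17:00, 17:15–17:45.
Windows ≥ 15 min: 09:45–11:45, 16:15–17:00, 17:15–17:45.

09:45–11:45, 16:15–17:00, 17:15–17:45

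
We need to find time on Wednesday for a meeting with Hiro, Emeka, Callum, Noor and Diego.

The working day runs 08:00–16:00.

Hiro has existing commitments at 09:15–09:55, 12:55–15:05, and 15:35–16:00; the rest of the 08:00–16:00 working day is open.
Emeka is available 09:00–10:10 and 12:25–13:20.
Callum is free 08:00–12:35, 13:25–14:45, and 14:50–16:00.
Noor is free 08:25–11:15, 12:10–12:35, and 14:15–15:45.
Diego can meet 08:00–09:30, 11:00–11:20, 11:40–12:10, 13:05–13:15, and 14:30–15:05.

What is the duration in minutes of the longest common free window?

15 minutes

Hiro free within 08:00–16:00: 08:00–09:15, 09:55–12:55, 15:05–15:35.
Hiro ∩ Emeka: 09:00–09:15, 09:55–10:10, 12:25–12:55.
Hiro ∩ Emeka ∩ Callum: 09:00–09:15, 09:55–10:10, 12:25–12:35.
Hiro ∩ Emeka ∩ Callum ∩ Noor: 09:00–09:15, 09:55–10:10, 12:25–12:35.
Hiro ∩ Emeka ∩ Callum ∩ Noor ∩ Diego: 09:00–09:15.
Single common window of 15 minutes.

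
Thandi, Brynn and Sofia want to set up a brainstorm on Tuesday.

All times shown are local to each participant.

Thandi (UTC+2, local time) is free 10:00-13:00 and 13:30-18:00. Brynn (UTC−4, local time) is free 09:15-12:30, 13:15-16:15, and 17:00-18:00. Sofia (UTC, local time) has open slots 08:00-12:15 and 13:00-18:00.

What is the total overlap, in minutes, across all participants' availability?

Thandi → UTC: 08:00–11:00, 11:30–16:00.
Brynn → UTC: 13:15–16:30, 17:15–20:15, 21:00–22:00.
Sofia → UTC: 08:00–12:15, 13:00–18:00.
Thandi ∩ Brynn: 13:15–16:00.
Thandi ∩ Brynn ∩ Sofia: 13:15–16:00.
Total common minutes: 165.

165 minutes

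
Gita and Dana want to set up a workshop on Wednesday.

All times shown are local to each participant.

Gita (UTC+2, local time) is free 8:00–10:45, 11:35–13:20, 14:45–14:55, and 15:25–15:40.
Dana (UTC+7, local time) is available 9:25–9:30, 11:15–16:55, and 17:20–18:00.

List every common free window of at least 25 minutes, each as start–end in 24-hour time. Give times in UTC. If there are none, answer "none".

Gita → UTC: 06:00–08:45, 09:35–11:20, 12:45–12:55, 13:25–13:40.
Dana → UTC: 02:25–02:30, 04:15–09:55, 10:20–11:00.
Gita ∩ Dana: 06:00–08:45, 09:35–09:55, 10:20–11:00.
Windows ≥ 25 min: 06:00–08:45, 10:20–11:00.

06:00–08:45, 10:20–11:00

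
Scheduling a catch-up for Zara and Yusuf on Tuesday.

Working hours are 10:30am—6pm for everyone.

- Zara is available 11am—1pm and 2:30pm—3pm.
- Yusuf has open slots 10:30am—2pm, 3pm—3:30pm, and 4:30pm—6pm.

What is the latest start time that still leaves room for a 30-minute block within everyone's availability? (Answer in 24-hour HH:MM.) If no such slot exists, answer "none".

Zara ∩ Yusuf: 11:00–13:00.
Windows ≥ 30 min: 11:00–13:00.
Latest start in the last window 11:00–13:00 is 13:00 − 30 min = 12:30.

12:30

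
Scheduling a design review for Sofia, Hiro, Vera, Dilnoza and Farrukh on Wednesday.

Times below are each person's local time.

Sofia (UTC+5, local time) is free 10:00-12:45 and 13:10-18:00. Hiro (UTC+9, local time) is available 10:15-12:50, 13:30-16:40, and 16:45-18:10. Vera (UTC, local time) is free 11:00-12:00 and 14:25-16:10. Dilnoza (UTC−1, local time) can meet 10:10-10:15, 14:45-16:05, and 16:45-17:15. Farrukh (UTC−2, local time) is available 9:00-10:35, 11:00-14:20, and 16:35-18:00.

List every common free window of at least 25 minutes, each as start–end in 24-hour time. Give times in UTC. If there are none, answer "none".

none

Sofia → UTC: 05:00–07:45, 08:10–13:00.
Hiro → UTC: 01:15–03:50, 04:30–07:40, 07:45–09:10.
Vera → UTC: 11:00–12:00, 14:25–16:10.
Dilnoza → UTC: 11:10–11:15, 15:45–17:05, 17:45–18:15.
Farrukh → UTC: 11:00–12:35, 13:00–16:20, 18:35–20:00.
Sofia ∩ Hiro: 05:00–07:40, 08:10–09:10.
Sofia ∩ Hiro ∩ Vera: (none).
Sofia ∩ Hiro ∩ Vera ∩ Dilnoza: (none).
Sofia ∩ Hiro ∩ Vera ∩ Dilnoza ∩ Farrukh: (none).
Windows ≥ 25 min: (none).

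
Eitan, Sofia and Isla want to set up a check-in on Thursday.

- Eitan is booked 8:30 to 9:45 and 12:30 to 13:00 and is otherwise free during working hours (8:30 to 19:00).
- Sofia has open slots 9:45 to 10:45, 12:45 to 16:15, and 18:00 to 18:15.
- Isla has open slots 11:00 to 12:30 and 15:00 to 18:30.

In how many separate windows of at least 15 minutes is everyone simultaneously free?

Eitan free within 08:30–19:00: 09:45–12:30, 13:00–19:00.
Eitan ∩ Sofia: 09:45–10:45, 13:00–16:15, 18:00–18:15.
Eitan ∩ Sofia ∩ Isla: 15:00–16:15, 18:00–18:15.
Windows ≥ 15 min: 15:00–16:15, 18:00–18:15.
That's 2 windows.

2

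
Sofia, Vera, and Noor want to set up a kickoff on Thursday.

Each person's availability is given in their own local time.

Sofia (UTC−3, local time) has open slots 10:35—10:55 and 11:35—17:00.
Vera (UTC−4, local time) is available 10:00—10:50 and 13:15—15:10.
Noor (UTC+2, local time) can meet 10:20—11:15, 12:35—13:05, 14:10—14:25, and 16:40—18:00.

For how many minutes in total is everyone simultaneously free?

10 minutes

Sofia → UTC: 13:35–13:55, 14:35–20:00.
Vera → UTC: 14:00–14:50, 17:15–19:10.
Noor → UTC: 08:20–09:15, 10:35–11:05, 12:10–12:25, 14:40–16:00.
Sofia ∩ Vera: 14:35–14:50, 17:15–19:10.
Sofia ∩ Vera ∩ Noor: 14:40–14:50.
Total common minutes: 10.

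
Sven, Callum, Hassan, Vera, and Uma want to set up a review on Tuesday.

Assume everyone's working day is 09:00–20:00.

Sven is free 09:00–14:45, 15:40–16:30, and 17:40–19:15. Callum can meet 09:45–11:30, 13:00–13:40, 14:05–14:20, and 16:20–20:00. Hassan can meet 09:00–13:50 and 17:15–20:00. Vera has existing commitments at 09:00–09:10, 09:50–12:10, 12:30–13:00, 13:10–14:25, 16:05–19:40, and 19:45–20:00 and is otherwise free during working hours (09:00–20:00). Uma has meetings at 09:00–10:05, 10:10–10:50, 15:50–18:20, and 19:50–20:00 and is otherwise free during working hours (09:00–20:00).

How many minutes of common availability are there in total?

Vera free within 09:00–20:00: 09:10–09:50, 12:10–12:30, 13:00–13:10, 14:25–16:05, 19:40–19:45.
Uma free within 09:00–20:00: 10:05–10:10, 10:50–15:50, 18:20–19:50.
Sven ∩ Callum: 09:45–11:30, 13:00–13:40, 14:05–14:20, 16:20–16:30, 17:40–19:15.
Sven ∩ Callum ∩ Hassan: 09:45–11:30, 13:00–13:40, 17:40–19:15.
Sven ∩ Callum ∩ Hassan ∩ Vera: 09:45–09:50, 13:00–13:10.
Sven ∩ Callum ∩ Hassan ∩ Vera ∩ Uma: 13:00–13:10.
Total common minutes: 10.

10 minutes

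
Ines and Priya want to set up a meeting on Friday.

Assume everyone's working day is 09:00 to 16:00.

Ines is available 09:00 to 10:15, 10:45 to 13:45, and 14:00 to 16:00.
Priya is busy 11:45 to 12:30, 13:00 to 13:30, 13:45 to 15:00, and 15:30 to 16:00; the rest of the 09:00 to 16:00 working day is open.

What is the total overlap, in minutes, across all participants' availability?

Priya free within 09:00–16:00: 09:00–11:45, 12:30–13:00, 13:30–13:45, 15:00–15:30.
Ines ∩ Priya: 09:00–10:15, 10:45–11:45, 12:30–13:00, 13:30–13:45, 15:00–15:30.
Total common minutes: 75 + 60 + 30 + 15 + 30 = 210.

210 minutes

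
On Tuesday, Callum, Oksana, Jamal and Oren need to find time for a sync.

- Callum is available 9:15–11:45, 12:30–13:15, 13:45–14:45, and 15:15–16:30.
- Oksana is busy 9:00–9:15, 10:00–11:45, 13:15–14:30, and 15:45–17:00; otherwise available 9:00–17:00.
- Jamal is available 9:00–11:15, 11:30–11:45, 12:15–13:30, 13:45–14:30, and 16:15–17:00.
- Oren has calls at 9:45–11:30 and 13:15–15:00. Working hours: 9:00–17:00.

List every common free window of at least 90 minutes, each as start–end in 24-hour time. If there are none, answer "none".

none

Oksana free within 09:00–17:00: 09:15–10:00, 11:45–13:15, 14:30–15:45.
Oren free within 09:00–17:00: 09:00–09:45, 11:30–13:15, 15:00–17:00.
Callum ∩ Oksana: 09:15–10:00, 12:30–13:15, 14:30–14:45, 15:15–15:45.
Callum ∩ Oksana ∩ Jamal: 09:15–10:00, 12:30–13:15.
Callum ∩ Oksana ∩ Jamal ∩ Oren: 09:15–09:45, 12:30–13:15.
Windows ≥ 90 min: (none).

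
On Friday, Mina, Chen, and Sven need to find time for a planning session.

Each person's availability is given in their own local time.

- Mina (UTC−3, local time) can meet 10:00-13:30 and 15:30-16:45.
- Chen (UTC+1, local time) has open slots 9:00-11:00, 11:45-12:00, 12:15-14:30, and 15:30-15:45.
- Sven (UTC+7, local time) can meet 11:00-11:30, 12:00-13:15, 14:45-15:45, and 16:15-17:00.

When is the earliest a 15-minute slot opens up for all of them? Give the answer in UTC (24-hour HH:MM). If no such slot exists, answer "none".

Mina → UTC: 13:00–16:30, 18:30–19:45.
Chen → UTC: 08:00–10:00, 10:45–11:00, 11:15–13:30, 14:30–14:45.
Sven → UTC: 04:00–04:30, 05:00–06:15, 07:45–08:45, 09:15–10:00.
Mina ∩ Chen: 13:00–13:30, 14:30–14:45.
Mina ∩ Chen ∩ Sven: (none).
Windows ≥ 15 min: (none).

none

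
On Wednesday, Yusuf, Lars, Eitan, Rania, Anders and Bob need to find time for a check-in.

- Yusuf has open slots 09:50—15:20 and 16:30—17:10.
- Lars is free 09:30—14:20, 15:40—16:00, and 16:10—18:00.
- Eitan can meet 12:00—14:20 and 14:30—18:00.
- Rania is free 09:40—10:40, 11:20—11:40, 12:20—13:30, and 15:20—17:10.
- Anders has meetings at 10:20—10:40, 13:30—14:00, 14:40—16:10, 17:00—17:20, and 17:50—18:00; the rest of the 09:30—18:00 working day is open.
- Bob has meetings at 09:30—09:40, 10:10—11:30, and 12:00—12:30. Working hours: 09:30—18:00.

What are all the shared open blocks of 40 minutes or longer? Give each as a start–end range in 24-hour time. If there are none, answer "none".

12:30–13:30

Anders free within 09:30–18:00: 09:30–10:20, 10:40–13:30, 14:00–14:40, 16:10–17:00, 17:20–17:50.
Bob free within 09:30–18:00: 09:40–10:10, 11:30–12:00, 12:30–18:00.
Yusuf ∩ Lars: 09:50–14:20, 16:30–17:10.
Yusuf ∩ Lars ∩ Eitan: 12:00–14:20, 16:30–17:10.
Yusuf ∩ Lars ∩ Eitan ∩ Rania: 12:20–13:30, 16:30–17:10.
Yusuf ∩ Lars ∩ Eitan ∩ Rania ∩ Anders: 12:20–13:30, 16:30–17:00.
Yusuf ∩ Lars ∩ Eitan ∩ Rania ∩ Anders ∩ Bob: 12:30–13:30, 16:30–17:00.
Windows ≥ 40 min: 12:30–13:30.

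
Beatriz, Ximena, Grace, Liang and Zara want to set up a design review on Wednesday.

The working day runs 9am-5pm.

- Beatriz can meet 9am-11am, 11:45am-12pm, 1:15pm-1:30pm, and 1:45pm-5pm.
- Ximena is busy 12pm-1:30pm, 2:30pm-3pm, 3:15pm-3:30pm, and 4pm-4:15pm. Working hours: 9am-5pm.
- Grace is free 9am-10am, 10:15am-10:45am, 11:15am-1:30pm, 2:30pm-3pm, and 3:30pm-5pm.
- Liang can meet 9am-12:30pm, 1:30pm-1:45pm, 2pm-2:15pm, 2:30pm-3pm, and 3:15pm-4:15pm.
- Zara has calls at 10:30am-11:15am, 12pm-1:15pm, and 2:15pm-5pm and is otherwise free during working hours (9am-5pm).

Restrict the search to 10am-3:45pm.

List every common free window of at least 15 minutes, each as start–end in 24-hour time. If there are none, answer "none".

10:15–10:30, 11:45–12:00

Ximena free within 09:00–17:00: 09:00–12:00, 13:30–14:30, 15:00–15:15, 15:30–16:00, 16:15–17:00.
Zara free within 09:00–17:00: 09:00–10:30, 11:15–12:00, 13:15–14:15.
Beatriz ∩ Ximena: 09:00–11:00, 11:45–12:00, 13:45–14:30, 15:00–15:15, 15:30–16:00, 16:15–17:00.
Beatriz ∩ Ximena ∩ Grace: 09:00–10:00, 10:15–10:45, 11:45–12:00, 15:30–16:00, 16:15–17:00.
Beatriz ∩ Ximena ∩ Grace ∩ Liang: 09:00–10:00, 10:15–10:45, 11:45–12:00, 15:30–16:00.
Beatriz ∩ Ximena ∩ Grace ∩ Liang ∩ Zara: 09:00–10:00, 10:15–10:30, 11:45–12:00.
Restricted to 10:00–15:45: 10:15–10:30, 11:45–12:00.
Windows ≥ 15 min: 10:15–10:30, 11:45–12:00.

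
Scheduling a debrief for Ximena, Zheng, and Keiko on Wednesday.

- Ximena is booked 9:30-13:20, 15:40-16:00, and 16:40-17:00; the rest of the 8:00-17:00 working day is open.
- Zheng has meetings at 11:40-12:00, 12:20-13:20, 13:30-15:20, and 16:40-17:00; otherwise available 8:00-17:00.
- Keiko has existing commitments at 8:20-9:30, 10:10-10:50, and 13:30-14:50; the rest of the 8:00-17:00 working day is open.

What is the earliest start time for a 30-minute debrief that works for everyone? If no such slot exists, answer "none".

16:00

Ximena free within 08:00–17:00: 08:00–09:30, 13:20–15:40, 16:00–16:40.
Zheng free within 08:00–17:00: 08:00–11:40, 12:00–12:20, 13:20–13:30, 15:20–16:40.
Keiko free within 08:00–17:00: 08:00–08:20, 09:30–10:10, 10:50–13:30, 14:50–17:00.
Ximena ∩ Zheng: 08:00–09:30, 13:20–13:30, 15:20–15:40, 16:00–16:40.
Ximena ∩ Zheng ∩ Keiko: 08:00–08:20, 13:20–13:30, 15:20–15:40, 16:00–16:40.
Windows ≥ 30 min: 16:00–16:40.
Earliest such window starts at 16:00.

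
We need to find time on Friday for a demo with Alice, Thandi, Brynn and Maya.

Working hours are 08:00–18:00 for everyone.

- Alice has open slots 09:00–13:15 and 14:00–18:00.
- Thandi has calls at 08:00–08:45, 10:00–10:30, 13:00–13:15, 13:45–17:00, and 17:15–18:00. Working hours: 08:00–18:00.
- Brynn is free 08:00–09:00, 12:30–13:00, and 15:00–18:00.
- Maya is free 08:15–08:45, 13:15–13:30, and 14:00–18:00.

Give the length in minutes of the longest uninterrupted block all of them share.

15 minutes

Thandi free within 08:00–18:00: 08:45–10:00, 10:30–13:00, 13:15–13:45, 17:00–17:15.
Alice ∩ Thandi: 09:00–10:00, 10:30–13:00, 17:00–17:15.
Alice ∩ Thandi ∩ Brynn: 12:30–13:00, 17:00–17:15.
Alice ∩ Thandi ∩ Brynn ∩ Maya: 17:00–17:15.
Single common window of 15 minutes.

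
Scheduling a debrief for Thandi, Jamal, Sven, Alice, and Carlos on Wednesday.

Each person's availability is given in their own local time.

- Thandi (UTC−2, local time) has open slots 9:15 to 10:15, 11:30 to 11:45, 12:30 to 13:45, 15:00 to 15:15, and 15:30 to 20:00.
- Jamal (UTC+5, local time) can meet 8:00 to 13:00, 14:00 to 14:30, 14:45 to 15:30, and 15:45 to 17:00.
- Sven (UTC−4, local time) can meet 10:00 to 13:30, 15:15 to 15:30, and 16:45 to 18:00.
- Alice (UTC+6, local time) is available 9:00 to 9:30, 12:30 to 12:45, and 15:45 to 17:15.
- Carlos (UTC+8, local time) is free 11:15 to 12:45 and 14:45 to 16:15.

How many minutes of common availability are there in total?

Thandi → UTC: 11:15–12:15, 13:30–13:45, 14:30–15:45, 17:00–17:15, 17:30–22:00.
Jamal → UTC: 03:00–08:00, 09:00–09:30, 09:45–10:30, 10:45–12:00.
Sven → UTC: 14:00–17:30, 19:15–19:30, 20:45–22:00.
Alice → UTC: 03:00–03:30, 06:30–06:45, 09:45–11:15.
Carlos → UTC: 03:15–04:45, 06:45–08:15.
Thandi ∩ Jamal: 11:15–12:00.
Thandi ∩ Jamal ∩ Sven: (none).
Thandi ∩ Jamal ∩ Sven ∩ Alice: (none).
Thandi ∩ Jamal ∩ Sven ∩ Alice ∩ Carlos: (none).
Total common minutes: 0.

0 minutes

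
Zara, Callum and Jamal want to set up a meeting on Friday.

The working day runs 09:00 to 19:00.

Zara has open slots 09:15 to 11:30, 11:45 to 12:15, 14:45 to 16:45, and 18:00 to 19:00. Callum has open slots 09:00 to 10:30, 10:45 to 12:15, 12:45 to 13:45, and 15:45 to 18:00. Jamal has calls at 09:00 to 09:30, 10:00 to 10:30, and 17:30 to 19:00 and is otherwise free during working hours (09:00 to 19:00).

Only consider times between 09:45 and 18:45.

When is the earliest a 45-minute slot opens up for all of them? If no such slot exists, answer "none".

Jamal free within 09:00–19:00: 09:30–10:00, 10:30–17:30.
Zara ∩ Callum: 09:15–10:30, 10:45–11:30, 11:45–12:15, 15:45–16:45.
Zara ∩ Callum ∩ Jamal: 09:30–10:00, 10:45–11:30, 11:45–12:15, 15:45–16:45.
Restricted to 09:45–18:45: 09:45–10:00, 10:45–11:30, 11:45–12:15, 15:45–16:45.
Windows ≥ 45 min: 10:45–11:30, 15:45–16:45.
Earliest such window starts at 10:45.

10:45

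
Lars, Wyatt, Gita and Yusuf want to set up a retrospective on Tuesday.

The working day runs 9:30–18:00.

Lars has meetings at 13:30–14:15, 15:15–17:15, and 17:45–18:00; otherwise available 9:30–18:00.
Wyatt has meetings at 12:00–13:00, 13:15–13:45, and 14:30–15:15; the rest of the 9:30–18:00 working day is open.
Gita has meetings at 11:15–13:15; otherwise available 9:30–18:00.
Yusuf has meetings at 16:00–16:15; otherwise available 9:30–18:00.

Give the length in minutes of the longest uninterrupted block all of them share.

105 minutes

Lars free within 09:30–18:00: 09:30–13:30, 14:15–15:15, 17:15–17:45.
Wyatt free within 09:30–18:00: 09:30–12:00, 13:00–13:15, 13:45–14:30, 15:15–18:00.
Gita free within 09:30–18:00: 09:30–11:15, 13:15–18:00.
Yusuf free within 09:30–18:00: 09:30–16:00, 16:15–18:00.
Lars ∩ Wyatt: 09:30–12:00, 13:00–13:15, 14:15–14:30, 17:15–17:45.
Lars ∩ Wyatt ∩ Gita: 09:30–11:15, 14:15–14:30, 17:15–17:45.
Lars ∩ Wyatt ∩ Gita ∩ Yusuf: 09:30–11:15, 14:15–14:30, 17:15–17:45.
Common window lengths: 105, 15, 30 min; longest is 105.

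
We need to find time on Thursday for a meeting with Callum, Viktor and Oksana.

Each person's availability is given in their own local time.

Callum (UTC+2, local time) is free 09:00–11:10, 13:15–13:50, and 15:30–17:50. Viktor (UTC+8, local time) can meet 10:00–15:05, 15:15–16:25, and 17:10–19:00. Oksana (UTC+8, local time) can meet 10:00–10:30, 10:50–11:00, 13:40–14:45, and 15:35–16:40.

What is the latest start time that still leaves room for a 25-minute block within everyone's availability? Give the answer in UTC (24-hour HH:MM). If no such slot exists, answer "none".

08:00

Callum → UTC: 07:00–09:10, 11:15–11:50, 13:30–15:50.
Viktor → UTC: 02:00–07:05, 07:15–08:25, 09:10–11:00.
Oksana → UTC: 02:00–02:30, 02:50–03:00, 05:40–06:45, 07:35–08:40.
Callum ∩ Viktor: 07:00–07:05, 07:15–08:25.
Callum ∩ Viktor ∩ Oksana: 07:35–08:25.
Windows ≥ 25 min: 07:35–08:25.
Latest start in the last window 07:35–08:25 is 08:25 − 25 min = 08:00.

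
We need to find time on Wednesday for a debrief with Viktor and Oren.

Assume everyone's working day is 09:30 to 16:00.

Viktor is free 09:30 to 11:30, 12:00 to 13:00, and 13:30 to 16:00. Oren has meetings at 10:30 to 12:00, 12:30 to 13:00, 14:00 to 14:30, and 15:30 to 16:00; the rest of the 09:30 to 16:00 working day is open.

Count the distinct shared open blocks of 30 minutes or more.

4

Oren free within 09:30–16:00: 09:30–10:30, 12:00–12:30, 13:00–14:00, 14:30–15:30.
Viktor ∩ Oren: 09:30–10:30, 12:00–12:30, 13:30–14:00, 14:30–15:30.
Windows ≥ 30 min: 09:30–10:30, 12:00–12:30, 13:30–14:00, 14:30–15:30.
That's 4 windows.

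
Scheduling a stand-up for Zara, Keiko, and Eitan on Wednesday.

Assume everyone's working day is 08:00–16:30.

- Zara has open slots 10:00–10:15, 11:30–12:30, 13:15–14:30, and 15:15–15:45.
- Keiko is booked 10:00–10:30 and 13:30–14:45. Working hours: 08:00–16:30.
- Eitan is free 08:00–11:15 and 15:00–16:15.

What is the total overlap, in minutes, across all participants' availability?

Keiko free within 08:00–16:30: 08:00–10:00, 10:30–13:30, 14:45–16:30.
Zara ∩ Keiko: 11:30–12:30, 13:15–13:30, 15:15–15:45.
Zara ∩ Keiko ∩ Eitan: 15:15–15:45.
Total common minutes: 30.

30 minutes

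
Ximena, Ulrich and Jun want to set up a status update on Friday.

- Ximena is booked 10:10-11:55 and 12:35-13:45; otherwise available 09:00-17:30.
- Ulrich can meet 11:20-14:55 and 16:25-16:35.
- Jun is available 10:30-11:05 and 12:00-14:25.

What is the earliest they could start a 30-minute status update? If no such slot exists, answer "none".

12:00

Ximena free within 09:00–17:30: 09:00–10:10, 11:55–12:35, 13:45–17:30.
Ximena ∩ Ulrich: 11:55–12:35, 13:45–14:55, 16:25–16:35.
Ximena ∩ Ulrich ∩ Jun: 12:00–12:35, 13:45–14:25.
Windows ≥ 30 min: 12:00–12:35, 13:45–14:25.
Earliest such window starts at 12:00.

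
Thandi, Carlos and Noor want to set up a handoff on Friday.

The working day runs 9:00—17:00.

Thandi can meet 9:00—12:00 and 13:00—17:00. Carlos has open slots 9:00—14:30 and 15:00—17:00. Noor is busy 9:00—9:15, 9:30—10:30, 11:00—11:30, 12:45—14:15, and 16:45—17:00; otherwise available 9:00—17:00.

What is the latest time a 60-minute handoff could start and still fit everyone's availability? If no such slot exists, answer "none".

15:45

Noor free within 09:00–17:00: 09:15–09:30, 10:30–11:00, 11:30–12:45, 14:15–16:45.
Thandi ∩ Carlos: 09:00–12:00, 13:00–14:30, 15:00–17:00.
Thandi ∩ Carlos ∩ Noor: 09:15–09:30, 10:30–11:00, 11:30–12:00, 14:15–14:30, 15:00–16:45.
Windows ≥ 60 min: 15:00–16:45.
Latest start in the last window 15:00–16:45 is 16:45 − 60 min = 15:45.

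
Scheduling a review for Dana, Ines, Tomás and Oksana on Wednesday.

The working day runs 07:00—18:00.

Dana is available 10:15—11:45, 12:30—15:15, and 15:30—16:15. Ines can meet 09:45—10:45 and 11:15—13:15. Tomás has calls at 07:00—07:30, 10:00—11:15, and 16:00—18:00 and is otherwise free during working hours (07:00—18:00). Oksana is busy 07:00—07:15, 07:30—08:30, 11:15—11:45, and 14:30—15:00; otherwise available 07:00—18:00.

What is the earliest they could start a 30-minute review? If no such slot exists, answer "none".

12:30

Tomás free within 07:00–18:00: 07:30–10:00, 11:15–16:00.
Oksana free within 07:00–18:00: 07:15–07:30, 08:30–11:15, 11:45–14:30, 15:00–18:00.
Dana ∩ Ines: 10:15–10:45, 11:15–11:45, 12:30–13:15.
Dana ∩ Ines ∩ Tomás: 11:15–11:45, 12:30–13:15.
Dana ∩ Ines ∩ Tomás ∩ Oksana: 12:30–13:15.
Windows ≥ 30 min: 12:30–13:15.
Earliest such window starts at 12:30.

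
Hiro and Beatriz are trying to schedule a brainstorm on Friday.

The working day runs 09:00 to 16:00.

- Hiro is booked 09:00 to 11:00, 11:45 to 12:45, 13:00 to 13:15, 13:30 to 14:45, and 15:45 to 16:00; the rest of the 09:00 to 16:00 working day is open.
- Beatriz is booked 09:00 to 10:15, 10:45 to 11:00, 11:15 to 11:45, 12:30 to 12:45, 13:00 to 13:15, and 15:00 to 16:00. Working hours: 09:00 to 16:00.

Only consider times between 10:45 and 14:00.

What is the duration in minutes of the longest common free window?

Hiro free within 09:00–16:00: 11:00–11:45, 12:45–13:00, 13:15–13:30, 14:45–15:45.
Beatriz free within 09:00–16:00: 10:15–10:45, 11:00–11:15, 11:45–12:30, 12:45–13:00, 13:15–15:00.
Hiro ∩ Beatriz: 11:00–11:15, 12:45–13:00, 13:15–13:30, 14:45–15:00.
Restricted to 10:45–14:00: 11:00–11:15, 12:45–13:00, 13:15–13:30.
Common window lengths: 15, 15, 15 min; longest is 15.

15 minutes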